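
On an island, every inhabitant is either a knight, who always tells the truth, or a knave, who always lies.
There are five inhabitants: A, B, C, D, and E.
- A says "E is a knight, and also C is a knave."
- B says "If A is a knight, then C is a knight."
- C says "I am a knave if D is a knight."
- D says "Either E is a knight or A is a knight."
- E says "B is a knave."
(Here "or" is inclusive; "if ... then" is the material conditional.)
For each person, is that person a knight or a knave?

A is a knave, and the claim "E is a knight, and also C is a knave" is indeed false.
B is a knight, and the claim "if A is a knight, then C is a knight" is indeed True.
Since C is a knight, "I am a knave if D is a knight" needs to be True, which holds.
As a knave, D's statement "either E is a knight or A is a knight" should be false; it is.
E (knave): "B is a knave" — false. ✓

A is a knave, B is a knight, C is a knight, D is a knave, and E is a knave.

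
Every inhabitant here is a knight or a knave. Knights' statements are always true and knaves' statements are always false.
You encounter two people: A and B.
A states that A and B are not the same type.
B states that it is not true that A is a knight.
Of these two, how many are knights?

1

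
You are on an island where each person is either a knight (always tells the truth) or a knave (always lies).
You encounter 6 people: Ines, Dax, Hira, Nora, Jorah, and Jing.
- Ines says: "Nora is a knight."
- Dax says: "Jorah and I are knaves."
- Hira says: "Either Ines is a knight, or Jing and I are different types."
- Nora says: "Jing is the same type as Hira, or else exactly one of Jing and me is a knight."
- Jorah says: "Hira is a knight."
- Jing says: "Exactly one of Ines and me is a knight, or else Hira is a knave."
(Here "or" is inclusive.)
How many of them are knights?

The unique consistent assignment is Ines=knave, Dax=knave, Hira=knight, Nora=knave, Jorah=knight, Jing=knave.
That has 2 knights.

2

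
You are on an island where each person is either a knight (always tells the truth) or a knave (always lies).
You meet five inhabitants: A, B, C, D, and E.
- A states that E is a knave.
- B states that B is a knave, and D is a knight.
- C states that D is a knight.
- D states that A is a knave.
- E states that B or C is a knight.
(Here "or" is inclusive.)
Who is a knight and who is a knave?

A is a knight, B is a knave, C is a knave, D is a knave, and E is a knave.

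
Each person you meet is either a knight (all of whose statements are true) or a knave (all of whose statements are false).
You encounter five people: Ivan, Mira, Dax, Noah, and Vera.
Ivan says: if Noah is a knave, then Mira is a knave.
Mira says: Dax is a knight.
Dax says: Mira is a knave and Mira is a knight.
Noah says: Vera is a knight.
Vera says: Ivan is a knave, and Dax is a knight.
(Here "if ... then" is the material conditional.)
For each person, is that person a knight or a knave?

Suppose Ivan is a knave. Then Ivan's statement "if Noah is a knave, then Mira is a knave" would have to be false. Checking the 16 ways to assign the others, none is consistent with every speaker.
(For instance, with Mira=knave, Dax=knave, Noah=knave, Vera=knave, Ivan's claim "if Noah is a knave, then Mira is a knave" comes out true where it would need to be false.)
So Ivan must be a knight, making "if Noah is a knave, then Mira is a knave" true. Taking Ivan=knight, Mira=knave, Dax=knave, Noah=knave, Vera=knave, each remaining statement checks out:
  Mira (knave): "Dax is a knight" — false. ✓
  Dax (knave): "Mira is a knave and Mira is a knight" — false. ✓
  Noah (knave): "Vera is a knight" — false. ✓
  Vera (knave): "Ivan is a knave, and Dax is a knight" — false. ✓
This is the unique consistent assignment.

Knights: Ivan. Knaves: Mira, Dax, Noah, and Vera.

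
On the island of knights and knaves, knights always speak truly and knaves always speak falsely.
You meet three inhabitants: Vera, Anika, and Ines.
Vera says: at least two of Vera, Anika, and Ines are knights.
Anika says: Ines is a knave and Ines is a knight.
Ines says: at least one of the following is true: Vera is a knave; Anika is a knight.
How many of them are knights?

The unique consistent assignment is Vera=knave, Anika=knave, Ines=knight.
That has 1 knight.

1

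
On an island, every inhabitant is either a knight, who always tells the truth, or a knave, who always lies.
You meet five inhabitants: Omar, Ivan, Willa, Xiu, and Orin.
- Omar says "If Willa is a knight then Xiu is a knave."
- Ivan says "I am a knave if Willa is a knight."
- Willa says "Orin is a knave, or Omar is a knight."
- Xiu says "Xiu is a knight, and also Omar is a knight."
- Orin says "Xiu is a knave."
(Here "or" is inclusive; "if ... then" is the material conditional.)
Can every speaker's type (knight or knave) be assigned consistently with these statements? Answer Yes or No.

No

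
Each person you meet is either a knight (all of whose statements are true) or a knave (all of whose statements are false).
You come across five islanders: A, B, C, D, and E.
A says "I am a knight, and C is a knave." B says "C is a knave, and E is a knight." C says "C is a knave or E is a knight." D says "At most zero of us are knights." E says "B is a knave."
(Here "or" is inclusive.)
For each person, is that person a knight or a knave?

A is a knave, B is a knave, C is a knight, D is a knave, and E is a knight.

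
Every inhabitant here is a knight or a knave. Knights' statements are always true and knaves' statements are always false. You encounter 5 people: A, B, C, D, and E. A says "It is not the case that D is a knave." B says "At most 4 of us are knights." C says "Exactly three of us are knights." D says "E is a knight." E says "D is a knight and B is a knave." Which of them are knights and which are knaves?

Suppose A is a knight. Then A's statement "it is not the case that D is a knave" would have to be true. Checking the 16 ways to assign the others, none is consistent with every speaker.
(For instance, with B=knight, C=knave, D=knave, E=knave, A's claim "it is not the case that D is a knave" comes out false where it would need to be true.)
So A must be a knave, making "it is not the case that D is a knave" false. Taking A=knave, B=knight, C=knave, D=knave, E=knave, each remaining statement checks out:
  B (knight): "at most 4 of us are knights" — true. ✓
  C (knave): "exactly three of us are knights" — false. ✓
  D (knave): "E is a knight" — false. ✓
  E (knave): "D is a knight and B is a knave" — false. ✓
This is the unique consistent assignment.

Knights: B. Knaves: A, C, D, and E.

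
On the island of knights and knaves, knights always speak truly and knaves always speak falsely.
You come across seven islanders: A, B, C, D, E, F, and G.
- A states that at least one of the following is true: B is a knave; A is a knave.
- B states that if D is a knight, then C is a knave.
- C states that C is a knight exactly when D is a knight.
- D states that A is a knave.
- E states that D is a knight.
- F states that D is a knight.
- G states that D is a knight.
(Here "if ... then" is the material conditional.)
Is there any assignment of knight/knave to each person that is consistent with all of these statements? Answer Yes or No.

Checking all 128 assignments, each has at least one speaker whose statement's truth value contradicts their type.

No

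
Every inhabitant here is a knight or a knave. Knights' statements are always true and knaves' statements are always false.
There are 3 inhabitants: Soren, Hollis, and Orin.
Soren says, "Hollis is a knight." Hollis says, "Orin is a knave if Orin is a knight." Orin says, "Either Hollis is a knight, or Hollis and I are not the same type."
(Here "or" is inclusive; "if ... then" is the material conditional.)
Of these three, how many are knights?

1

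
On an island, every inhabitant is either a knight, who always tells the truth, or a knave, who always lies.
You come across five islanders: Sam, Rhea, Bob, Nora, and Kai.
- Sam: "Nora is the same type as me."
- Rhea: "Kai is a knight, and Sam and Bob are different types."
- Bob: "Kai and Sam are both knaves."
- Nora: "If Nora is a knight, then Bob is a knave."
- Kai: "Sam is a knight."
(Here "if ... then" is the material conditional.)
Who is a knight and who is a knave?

Sam is a knight, Rhea is a knight, Bob is a knave, Nora is a knight, and Kai is a knight.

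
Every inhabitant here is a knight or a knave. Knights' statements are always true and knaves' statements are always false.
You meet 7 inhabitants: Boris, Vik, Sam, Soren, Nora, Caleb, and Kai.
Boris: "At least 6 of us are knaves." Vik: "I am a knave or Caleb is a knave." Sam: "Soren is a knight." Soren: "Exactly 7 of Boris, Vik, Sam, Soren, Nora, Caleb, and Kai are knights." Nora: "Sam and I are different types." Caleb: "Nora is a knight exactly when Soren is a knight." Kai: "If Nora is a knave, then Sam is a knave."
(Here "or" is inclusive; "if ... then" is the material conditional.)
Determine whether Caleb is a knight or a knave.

Consistent assignments: {Boris=knave, Vik=knight, Sam=knave, Soren=knave, Nora=knight, Caleb=knave, Kai=knight}
In every consistent assignment, Caleb is a knave.

Caleb is a knave.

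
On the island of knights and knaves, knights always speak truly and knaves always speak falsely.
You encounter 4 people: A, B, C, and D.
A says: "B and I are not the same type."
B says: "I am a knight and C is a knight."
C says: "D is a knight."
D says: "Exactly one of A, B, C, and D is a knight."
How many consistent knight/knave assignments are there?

1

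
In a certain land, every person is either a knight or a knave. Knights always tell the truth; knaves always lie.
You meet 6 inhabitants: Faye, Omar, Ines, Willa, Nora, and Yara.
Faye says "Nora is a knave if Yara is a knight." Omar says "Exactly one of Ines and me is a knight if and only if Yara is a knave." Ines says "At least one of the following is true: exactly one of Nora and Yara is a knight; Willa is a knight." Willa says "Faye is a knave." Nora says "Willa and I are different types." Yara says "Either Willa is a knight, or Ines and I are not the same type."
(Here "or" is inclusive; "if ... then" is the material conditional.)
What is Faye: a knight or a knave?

Faye is a knight.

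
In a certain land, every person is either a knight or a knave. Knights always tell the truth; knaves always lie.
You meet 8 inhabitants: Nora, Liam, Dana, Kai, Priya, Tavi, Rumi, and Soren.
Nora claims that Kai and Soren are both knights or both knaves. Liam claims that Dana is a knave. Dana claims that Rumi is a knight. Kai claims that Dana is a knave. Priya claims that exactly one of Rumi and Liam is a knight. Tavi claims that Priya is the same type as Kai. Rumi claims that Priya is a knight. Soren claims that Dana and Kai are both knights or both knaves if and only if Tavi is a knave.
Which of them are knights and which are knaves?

Nora is a knight, Liam is a knave, Dana is a knight, Kai is a knave, Priya is a knight, Tavi is a knave, Rumi is a knight, and Soren is a knave.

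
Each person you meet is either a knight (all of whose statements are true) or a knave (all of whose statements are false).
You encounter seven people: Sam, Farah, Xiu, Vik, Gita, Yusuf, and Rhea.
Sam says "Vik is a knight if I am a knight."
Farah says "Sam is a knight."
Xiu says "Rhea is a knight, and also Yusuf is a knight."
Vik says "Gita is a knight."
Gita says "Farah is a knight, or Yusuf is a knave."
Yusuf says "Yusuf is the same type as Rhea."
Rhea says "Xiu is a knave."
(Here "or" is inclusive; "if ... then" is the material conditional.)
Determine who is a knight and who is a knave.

Knights: Sam, Farah, Vik, Gita, and Rhea. Knaves: Xiu and Yusuf.

Sam is a knight, so "Vik is a knight if I am a knight" must be True — and it is.
As a knight, Farah's statement "Sam is a knight" should be True; it is.
Xiu is a knave, so "Rhea is a knight, and also Yusuf is a knight" must be False — and it is.
Vik is a knight, so "Gita is a knight" must be True — and it is.
Gita is a knight, so "Farah is a knight, or Yusuf is a knave" must be True — and it is.
Yusuf (knave): "Yusuf is the same type as Rhea" — False. ✓
Rhea (knight): "Xiu is a knave" — True. ✓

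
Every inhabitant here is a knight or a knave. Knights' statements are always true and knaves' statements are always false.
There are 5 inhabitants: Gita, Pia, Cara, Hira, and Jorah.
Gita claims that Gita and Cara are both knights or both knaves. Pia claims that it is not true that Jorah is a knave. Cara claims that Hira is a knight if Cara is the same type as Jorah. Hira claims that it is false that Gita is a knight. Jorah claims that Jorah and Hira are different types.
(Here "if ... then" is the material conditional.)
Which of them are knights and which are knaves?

Suppose Gita is a knave. Then Gita's statement "Gita and Cara are both knights or both knaves" would have to be false. Checking the 16 ways to assign the others, none is consistent with every speaker.
(For instance, with Pia=knave, Cara=knight, Hira=knave, Jorah=knave, Hira's claim "it is false that Gita is a knight" comes out true where it would need to be false.)
So Gita must be a knight, making "Gita and Cara are both knights or both knaves" true. Taking Gita=knight, Pia=knave, Cara=knight, Hira=knave, Jorah=knave, each remaining statement checks out:
  Pia (knave): "it is not true that Jorah is a knave" — false. ✓
  Cara (knight): "Hira is a knight if Cara is the same type as Jorah" — true. ✓
  Hira (knave): "it is false that Gita is a knight" — false. ✓
  Jorah (knave): "Jorah and Hira are different types" — false. ✓
This is the unique consistent assignment.

Gita is a knight, Pia is a knave, Cara is a knight, Hira is a knave, and Jorah is a knave.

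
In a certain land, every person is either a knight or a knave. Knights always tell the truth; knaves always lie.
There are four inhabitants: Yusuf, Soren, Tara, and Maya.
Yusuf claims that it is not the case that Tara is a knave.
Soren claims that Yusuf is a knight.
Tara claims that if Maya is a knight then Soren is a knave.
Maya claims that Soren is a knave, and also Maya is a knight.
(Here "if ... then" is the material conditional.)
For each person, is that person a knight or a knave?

Knights: Yusuf, Soren, and Tara. Knaves: Maya.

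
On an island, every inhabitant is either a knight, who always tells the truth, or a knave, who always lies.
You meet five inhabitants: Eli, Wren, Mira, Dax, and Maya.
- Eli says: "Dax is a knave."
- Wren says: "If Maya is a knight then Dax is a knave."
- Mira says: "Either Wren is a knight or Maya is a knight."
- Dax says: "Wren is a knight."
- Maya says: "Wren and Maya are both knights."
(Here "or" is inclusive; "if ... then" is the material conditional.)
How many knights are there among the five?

3

The unique consistent assignment is Eli=knave, Wren=knight, Mira=knight, Dax=knight, Maya=knave.
That has 3 knights.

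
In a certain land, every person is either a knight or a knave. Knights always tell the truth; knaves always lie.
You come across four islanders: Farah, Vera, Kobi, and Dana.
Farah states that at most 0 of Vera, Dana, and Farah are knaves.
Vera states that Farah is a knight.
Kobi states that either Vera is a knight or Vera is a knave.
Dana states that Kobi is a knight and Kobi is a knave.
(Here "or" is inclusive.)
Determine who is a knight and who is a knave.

Suppose Farah is a knight. Then Farah's statement "at most 0 of Vera, Dana, and Farah are knaves" would have to be true. Checking the 8 ways to assign the others, none is consistent with every speaker.
(For instance, with Vera=knave, Kobi=knight, Dana=knave, Farah's claim "at most 0 of Vera, Dana, and Farah are knaves" comes out false where it would need to be true.)
So Farah must be a knave, making "at most 0 of Vera, Dana, and Farah are knaves" false. Taking Farah=knave, Vera=knave, Kobi=knight, Dana=knave, each remaining statement checks out:
  Vera (knave): "Farah is a knight" — false. ✓
  Kobi (knight): "either Vera is a knight or Vera is a knave" — true. ✓
  Dana (knave): "Kobi is a knight and Kobi is a knave" — false. ✓
This is the unique consistent assignment.

Farah is a knave, Vera is a knave, Kobi is a knight, and Dana is a knave.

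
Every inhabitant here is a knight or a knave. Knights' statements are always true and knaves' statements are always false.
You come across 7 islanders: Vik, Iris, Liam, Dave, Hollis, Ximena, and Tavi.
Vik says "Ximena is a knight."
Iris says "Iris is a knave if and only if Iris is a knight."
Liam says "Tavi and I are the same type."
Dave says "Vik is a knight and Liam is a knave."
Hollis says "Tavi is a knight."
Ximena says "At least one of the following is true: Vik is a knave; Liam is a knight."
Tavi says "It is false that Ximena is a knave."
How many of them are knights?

5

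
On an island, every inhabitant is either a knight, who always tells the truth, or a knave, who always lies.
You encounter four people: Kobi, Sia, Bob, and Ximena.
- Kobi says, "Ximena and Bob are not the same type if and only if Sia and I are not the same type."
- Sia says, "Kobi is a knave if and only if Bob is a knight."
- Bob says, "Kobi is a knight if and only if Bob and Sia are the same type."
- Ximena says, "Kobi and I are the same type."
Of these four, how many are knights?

The unique consistent assignment is Kobi=knight, Sia=knight, Bob=knave, Ximena=knave.
That has 2 knights.

2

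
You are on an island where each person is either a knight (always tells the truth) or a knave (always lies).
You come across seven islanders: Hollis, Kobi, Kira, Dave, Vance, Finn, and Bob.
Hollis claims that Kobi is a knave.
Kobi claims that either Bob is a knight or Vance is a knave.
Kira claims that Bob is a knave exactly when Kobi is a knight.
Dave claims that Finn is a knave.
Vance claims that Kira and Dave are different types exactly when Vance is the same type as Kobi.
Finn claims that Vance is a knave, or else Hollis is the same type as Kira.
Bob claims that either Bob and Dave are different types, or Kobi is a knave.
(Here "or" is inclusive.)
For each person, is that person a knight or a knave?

Since Hollis is a knave, "Kobi is a knave" needs to be False, which holds.
Kobi (knight): "either Bob is a knight or Vance is a knave" — true. ✓
Since Kira is a knight, "Bob is a knave exactly when Kobi is a knight" needs to be true, which holds.
Dave is a knave, so "Finn is a knave" must be False — and it is.
Vance is a knave, so "Kira and Dave are different types exactly when Vance is the same type as Kobi" must be False — and it is.
Finn is a knight; "Vance is a knave, or else Hollis is the same type as Kira" is true, as required.
Bob is a knave, and the claim "either Bob and Dave are different types, or Kobi is a knave" is indeed False.

Hollis is a knave, Kobi is a knight, Kira is a knight, Dave is a knave, Vance is a knave, Finn is a knight, and Bob is a knave.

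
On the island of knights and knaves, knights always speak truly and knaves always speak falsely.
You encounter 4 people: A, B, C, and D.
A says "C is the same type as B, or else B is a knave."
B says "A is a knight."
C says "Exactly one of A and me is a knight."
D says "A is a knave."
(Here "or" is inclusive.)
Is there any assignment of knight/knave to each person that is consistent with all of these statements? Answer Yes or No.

No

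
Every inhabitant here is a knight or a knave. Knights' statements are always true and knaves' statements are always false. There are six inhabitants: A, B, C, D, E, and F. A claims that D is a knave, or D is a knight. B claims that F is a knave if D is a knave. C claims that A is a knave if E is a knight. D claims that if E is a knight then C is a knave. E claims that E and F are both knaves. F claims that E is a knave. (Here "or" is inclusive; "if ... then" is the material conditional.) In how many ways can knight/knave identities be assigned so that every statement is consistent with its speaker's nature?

1

Consistent assignments:
  A=knight, B=knight, C=knight, D=knight, E=knave, F=knight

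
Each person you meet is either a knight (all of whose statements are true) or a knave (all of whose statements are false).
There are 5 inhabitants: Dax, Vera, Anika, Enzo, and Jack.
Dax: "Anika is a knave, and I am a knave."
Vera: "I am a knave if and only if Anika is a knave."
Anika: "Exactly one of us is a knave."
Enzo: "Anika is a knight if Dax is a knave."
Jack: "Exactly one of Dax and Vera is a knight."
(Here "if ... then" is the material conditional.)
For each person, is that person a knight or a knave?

Dax is a knave, Vera is a knight, Anika is a knight, Enzo is a knight, and Jack is a knight.

Dax is a knave; "Anika is a knave, and I am a knave" is False, as required.
As a knight, Vera's statement "I am a knave if and only if Anika is a knave" should be true; it is.
Since Anika is a knight, "exactly one of us is a knave" needs to be true, which holds.
Enzo is a knight; "Anika is a knight if Dax is a knave" is true, as required.
Since Jack is a knight, "exactly one of Dax and Vera is a knight" needs to be true, which holds.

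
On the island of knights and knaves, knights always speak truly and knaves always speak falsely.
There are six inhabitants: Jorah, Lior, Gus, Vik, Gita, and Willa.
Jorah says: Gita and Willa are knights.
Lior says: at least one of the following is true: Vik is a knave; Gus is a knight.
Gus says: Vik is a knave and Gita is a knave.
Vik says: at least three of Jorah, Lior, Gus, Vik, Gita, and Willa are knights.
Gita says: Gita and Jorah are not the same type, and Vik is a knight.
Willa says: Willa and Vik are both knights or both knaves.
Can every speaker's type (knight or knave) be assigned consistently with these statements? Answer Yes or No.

No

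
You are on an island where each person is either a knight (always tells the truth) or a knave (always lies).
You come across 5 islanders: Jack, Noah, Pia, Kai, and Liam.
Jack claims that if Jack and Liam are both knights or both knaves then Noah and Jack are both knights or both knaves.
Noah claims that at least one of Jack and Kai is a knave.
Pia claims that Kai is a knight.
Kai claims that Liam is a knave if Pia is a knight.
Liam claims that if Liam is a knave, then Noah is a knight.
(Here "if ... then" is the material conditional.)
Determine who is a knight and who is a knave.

Jack (knight): "if Jack and Liam are both knights or both knaves then Noah and Jack are both knights or both knaves" — True. ✓
Noah is a knave, so "at least one of Jack and Kai is a knave" must be False — and it is.
Pia is a knight, so "Kai is a knight" must be True — and it is.
Kai is a knight, so "Liam is a knave if Pia is a knight" must be True — and it is.
As a knave, Liam's statement "if Liam is a knave, then Noah is a knight" should be False; it is.

Jack is a knight, Noah is a knave, Pia is a knight, Kai is a knight, and Liam is a knave.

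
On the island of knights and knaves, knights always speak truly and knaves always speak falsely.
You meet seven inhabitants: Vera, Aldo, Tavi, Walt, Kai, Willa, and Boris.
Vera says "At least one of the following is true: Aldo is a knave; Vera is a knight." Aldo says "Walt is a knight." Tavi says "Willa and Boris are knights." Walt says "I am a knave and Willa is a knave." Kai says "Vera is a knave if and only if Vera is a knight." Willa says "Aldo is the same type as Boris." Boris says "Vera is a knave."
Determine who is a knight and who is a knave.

Since Vera is a knight, "at least one of the following is true: Aldo is a knave; Vera is a knight" needs to be true, which holds.
Aldo is a knave; "Walt is a knight" is false, as required.
Tavi is a knave, so "Willa and Boris are knights" must be false — and it is.
Walt is a knave, and the claim "I am a knave and Willa is a knave" is indeed false.
Kai is a knave; "Vera is a knave if and only if Vera is a knight" is false, as required.
Since Willa is a knight, "Aldo is the same type as Boris" needs to be true, which holds.
As a knave, Boris's statement "Vera is a knave" should be false; it is.

Vera is a knight, Aldo is a knave, Tavi is a knave, Walt is a knave, Kai is a knave, Willa is a knight, and Boris is a knave.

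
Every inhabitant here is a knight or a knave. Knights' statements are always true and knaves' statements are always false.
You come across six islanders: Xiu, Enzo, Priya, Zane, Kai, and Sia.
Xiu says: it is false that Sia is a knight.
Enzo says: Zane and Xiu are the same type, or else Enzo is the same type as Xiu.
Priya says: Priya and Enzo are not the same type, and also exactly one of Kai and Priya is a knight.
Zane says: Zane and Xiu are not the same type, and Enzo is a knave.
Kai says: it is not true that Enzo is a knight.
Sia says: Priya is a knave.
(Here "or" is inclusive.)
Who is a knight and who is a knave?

Xiu is a knave, Enzo is a knight, Priya is a knave, Zane is a knave, Kai is a knave, and Sia is a knight.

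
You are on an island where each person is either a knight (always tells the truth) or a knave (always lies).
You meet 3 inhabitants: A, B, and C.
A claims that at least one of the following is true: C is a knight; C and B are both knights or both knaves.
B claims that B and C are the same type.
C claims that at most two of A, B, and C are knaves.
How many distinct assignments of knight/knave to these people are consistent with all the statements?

Consistent assignments:
  A=knight, B=knight, C=knight
  A=knight, B=knave, C=knight

2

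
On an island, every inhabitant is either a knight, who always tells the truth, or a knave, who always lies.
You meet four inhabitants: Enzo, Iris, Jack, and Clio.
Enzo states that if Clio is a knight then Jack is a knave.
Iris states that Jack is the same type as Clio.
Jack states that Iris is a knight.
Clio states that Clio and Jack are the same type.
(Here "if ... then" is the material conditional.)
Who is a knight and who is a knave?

Since Enzo is a knave, "if Clio is a knight then Jack is a knave" needs to be False, which holds.
Iris is a knight; "Jack is the same type as Clio" is true, as required.
Jack is a knight; "Iris is a knight" is true, as required.
Clio is a knight, and the claim "Clio and Jack are the same type" is indeed true.

Knights: Iris, Jack, and Clio. Knaves: Enzo.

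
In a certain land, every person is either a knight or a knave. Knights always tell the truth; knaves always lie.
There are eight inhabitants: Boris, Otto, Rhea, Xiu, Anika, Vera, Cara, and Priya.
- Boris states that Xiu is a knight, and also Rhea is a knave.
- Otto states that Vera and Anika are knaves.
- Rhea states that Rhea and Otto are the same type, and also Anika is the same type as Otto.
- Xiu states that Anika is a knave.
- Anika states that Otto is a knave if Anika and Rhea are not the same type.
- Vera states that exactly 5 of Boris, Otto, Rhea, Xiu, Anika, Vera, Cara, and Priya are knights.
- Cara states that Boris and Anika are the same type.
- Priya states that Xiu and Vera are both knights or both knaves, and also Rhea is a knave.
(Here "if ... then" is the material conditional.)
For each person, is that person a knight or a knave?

As a knave, Boris's statement "Xiu is a knight, and also Rhea is a knave" should be False; it is.
Otto (knave): "Vera and Anika are knaves" — False. ✓
As a knave, Rhea's statement "Rhea and Otto are the same type, and also Anika is the same type as Otto" should be False; it is.
As a knave, Xiu's statement "Anika is a knave" should be False; it is.
Anika (knight): "Otto is a knave if Anika and Rhea are not the same type" — True. ✓
Since Vera is a knave, "exactly 5 of Boris, Otto, Rhea, Xiu, Anika, Vera, Cara, and Priya are knights" needs to be False, which holds.
Cara is a knave, and the claim "Boris and Anika are the same type" is indeed False.
Priya is a knight; "Xiu and Vera are both knights or both knaves, and also Rhea is a knave" is True, as required.

Boris is a knave, Otto is a knave, Rhea is a knave, Xiu is a knave, Anika is a knight, Vera is a knave, Cara is a knave, and Priya is a knight.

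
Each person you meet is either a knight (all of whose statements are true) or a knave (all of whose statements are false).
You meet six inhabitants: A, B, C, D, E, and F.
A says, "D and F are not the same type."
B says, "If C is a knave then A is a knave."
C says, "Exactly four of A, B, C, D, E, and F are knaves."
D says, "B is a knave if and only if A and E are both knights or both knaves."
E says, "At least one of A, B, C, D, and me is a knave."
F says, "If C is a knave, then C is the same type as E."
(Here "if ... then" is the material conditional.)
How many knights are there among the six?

3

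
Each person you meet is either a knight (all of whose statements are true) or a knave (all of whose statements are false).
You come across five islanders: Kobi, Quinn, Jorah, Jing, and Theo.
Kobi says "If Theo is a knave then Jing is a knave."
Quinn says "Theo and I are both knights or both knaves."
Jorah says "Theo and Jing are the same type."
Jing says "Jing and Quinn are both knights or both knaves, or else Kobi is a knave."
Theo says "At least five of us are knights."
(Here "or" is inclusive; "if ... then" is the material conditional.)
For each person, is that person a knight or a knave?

Kobi is a knight, Quinn is a knight, Jorah is a knight, Jing is a knight, and Theo is a knight.

Kobi is a knight, and the claim "if Theo is a knave then Jing is a knave" is indeed true.
Quinn is a knight, so "Theo and I are both knights or both knaves" must be true — and it is.
Jorah (knight): "Theo and Jing are the same type" — true. ✓
Since Jing is a knight, "Jing and Quinn are both knights or both knaves, or else Kobi is a knave" needs to be true, which holds.
Theo is a knight; "at least five of us are knights" is true, as required.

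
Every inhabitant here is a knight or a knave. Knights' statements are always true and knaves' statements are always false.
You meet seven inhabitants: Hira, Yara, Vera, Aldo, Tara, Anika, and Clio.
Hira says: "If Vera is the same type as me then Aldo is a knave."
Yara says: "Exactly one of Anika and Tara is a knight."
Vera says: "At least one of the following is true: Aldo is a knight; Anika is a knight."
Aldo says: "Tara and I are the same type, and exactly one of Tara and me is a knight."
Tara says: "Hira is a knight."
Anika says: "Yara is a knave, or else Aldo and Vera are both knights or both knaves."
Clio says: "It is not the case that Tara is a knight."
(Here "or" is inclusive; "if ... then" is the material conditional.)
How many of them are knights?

4

The unique consistent assignment is Hira=knight, Yara=knave, Vera=knight, Aldo=knave, Tara=knight, Anika=knight, Clio=knave.
That has 4 knights.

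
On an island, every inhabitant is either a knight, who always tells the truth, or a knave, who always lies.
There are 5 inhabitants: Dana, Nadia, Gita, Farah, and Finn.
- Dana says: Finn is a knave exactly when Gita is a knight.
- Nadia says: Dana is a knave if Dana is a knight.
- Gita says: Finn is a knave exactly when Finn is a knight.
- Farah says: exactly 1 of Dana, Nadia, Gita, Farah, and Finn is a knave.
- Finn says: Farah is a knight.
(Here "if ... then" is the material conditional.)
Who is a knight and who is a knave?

Knights: Nadia. Knaves: Dana, Gita, Farah, and Finn.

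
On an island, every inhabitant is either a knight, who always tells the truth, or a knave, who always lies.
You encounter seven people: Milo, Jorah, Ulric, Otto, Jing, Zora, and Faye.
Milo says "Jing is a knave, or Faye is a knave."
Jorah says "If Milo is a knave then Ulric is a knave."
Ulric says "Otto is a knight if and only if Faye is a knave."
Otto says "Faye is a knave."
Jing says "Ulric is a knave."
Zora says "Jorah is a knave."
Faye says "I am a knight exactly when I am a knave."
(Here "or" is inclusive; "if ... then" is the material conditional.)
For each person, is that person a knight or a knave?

Milo is a knight, Jorah is a knight, Ulric is a knight, Otto is a knight, Jing is a knave, Zora is a knave, and Faye is a knave.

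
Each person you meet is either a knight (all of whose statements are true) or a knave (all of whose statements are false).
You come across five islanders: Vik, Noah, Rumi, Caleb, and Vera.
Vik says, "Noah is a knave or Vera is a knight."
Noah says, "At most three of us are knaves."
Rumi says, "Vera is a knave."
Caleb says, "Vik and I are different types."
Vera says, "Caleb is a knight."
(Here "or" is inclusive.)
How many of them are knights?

The unique consistent assignment is Vik=knave, Noah=knight, Rumi=knight, Caleb=knave, Vera=knave.
That has 2 knights.

2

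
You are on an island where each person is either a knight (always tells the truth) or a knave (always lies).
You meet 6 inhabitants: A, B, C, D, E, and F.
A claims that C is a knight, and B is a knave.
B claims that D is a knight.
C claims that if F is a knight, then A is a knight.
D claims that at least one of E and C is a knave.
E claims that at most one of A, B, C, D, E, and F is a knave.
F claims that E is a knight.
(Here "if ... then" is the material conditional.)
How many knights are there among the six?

3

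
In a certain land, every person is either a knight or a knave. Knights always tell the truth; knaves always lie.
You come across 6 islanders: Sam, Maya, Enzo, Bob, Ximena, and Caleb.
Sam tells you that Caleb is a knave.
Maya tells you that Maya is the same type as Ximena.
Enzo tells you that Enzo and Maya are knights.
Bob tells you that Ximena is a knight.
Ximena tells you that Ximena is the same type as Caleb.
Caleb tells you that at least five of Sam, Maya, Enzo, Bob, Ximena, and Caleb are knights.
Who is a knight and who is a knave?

Knights: Maya, Enzo, Bob, Ximena, and Caleb. Knaves: Sam.

Sam (knave): "Caleb is a knave" — false. ✓
Since Maya is a knight, "Maya is the same type as Ximena" needs to be True, which holds.
Enzo is a knight, so "Enzo and Maya are knights" must be True — and it is.
Bob is a knight, and the claim "Ximena is a knight" is indeed True.
Ximena is a knight, and the claim "Ximena is the same type as Caleb" is indeed True.
Caleb is a knight; "at least five of Sam, Maya, Enzo, Bob, Ximena, and Caleb are knights" is True, as required.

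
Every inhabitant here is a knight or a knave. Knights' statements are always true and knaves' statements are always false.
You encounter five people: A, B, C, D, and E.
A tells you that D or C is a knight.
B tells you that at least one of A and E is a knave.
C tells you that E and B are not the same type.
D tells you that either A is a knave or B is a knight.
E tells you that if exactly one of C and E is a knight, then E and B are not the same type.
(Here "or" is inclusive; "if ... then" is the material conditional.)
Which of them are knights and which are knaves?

A is a knight, B is a knave, C is a knight, D is a knave, and E is a knight.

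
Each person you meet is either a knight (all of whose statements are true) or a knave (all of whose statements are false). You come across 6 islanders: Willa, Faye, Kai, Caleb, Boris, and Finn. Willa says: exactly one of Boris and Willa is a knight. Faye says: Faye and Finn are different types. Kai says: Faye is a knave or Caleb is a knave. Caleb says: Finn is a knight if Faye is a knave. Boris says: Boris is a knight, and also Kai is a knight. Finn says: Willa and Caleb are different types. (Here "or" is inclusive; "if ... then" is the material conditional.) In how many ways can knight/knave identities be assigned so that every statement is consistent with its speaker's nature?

Consistent assignments:
  Willa=knight, Faye=knight, Kai=knave, Caleb=knight, Boris=knave, Finn=knave
  Willa=knave, Faye=knave, Kai=knight, Caleb=knave, Boris=knave, Finn=knave

2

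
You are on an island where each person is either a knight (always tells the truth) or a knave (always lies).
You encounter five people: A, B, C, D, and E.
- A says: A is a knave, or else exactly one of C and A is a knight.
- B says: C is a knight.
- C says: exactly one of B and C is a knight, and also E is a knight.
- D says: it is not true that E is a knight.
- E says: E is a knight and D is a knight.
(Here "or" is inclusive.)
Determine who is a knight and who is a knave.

A is a knight, B is a knave, C is a knave, D is a knight, and E is a knave.

A is a knight; "A is a knave, or else exactly one of C and A is a knight" is True, as required.
B is a knave, and the claim "C is a knight" is indeed false.
C is a knave; "exactly one of B and C is a knight, and also E is a knight" is false, as required.
D (knight): "it is not true that E is a knight" — True. ✓
E (knave): "E is a knight and D is a knight" — false. ✓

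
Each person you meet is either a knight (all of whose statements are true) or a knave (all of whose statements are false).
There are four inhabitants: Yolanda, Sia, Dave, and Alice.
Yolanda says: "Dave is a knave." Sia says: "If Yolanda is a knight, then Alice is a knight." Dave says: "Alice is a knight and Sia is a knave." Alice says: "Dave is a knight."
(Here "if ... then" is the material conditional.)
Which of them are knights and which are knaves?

Knights: Yolanda. Knaves: Sia, Dave, and Alice.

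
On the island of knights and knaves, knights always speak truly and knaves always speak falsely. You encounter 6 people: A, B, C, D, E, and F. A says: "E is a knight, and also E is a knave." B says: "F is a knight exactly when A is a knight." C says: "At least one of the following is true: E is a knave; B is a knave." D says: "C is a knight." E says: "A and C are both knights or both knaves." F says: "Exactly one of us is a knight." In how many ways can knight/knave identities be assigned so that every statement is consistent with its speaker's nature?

2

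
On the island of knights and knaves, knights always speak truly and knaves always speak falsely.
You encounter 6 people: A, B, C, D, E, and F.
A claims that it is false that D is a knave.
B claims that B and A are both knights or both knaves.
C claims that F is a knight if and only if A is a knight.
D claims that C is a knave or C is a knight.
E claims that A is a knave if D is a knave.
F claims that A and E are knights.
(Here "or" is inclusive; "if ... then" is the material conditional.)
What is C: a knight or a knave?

Consistent assignments: {A=knight, B=knight, C=knight, D=knight, E=knight, F=knight}; {A=knight, B=knave, C=knight, D=knight, E=knight, F=knight}
In every consistent assignment, C is a knight.

C is a knight.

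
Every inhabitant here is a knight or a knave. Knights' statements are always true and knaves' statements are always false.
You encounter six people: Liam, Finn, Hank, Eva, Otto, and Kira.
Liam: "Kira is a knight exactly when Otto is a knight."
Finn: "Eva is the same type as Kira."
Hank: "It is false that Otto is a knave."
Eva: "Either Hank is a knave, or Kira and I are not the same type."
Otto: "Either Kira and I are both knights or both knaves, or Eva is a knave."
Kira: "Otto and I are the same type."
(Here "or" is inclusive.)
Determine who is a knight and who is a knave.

Liam is a knave; "Kira is a knight exactly when Otto is a knight" is false, as required.
Finn is a knight, so "Eva is the same type as Kira" must be true — and it is.
Hank is a knight, and the claim "it is false that Otto is a knave" is indeed true.
Eva is a knave, and the claim "either Hank is a knave, or Kira and I are not the same type" is indeed false.
Otto is a knight, so "either Kira and I are both knights or both knaves, or Eva is a knave" must be true — and it is.
Kira (knave): "Otto and I are the same type" — false. ✓

Liam is a knave, Finn is a knight, Hank is a knight, Eva is a knave, Otto is a knight, and Kira is a knave.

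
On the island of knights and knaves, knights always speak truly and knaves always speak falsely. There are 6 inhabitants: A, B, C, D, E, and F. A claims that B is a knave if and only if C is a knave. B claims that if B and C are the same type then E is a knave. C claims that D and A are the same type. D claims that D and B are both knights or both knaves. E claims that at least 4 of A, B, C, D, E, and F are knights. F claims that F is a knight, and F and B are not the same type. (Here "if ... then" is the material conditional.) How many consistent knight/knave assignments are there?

1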